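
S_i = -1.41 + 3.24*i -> [-1.41, 1.83, 5.07, 8.31, 11.55]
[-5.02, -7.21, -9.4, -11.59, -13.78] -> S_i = -5.02 + -2.19*i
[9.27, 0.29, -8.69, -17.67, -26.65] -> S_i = 9.27 + -8.98*i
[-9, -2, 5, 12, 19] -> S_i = -9 + 7*i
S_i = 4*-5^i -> [4, -20, 100, -500, 2500]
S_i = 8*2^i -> [8, 16, 32, 64, 128]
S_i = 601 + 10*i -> [601, 611, 621, 631, 641]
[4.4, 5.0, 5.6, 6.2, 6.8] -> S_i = 4.40 + 0.60*i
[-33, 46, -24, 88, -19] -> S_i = Random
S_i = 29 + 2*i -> [29, 31, 33, 35, 37]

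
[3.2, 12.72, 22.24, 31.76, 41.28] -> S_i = 3.20 + 9.52*i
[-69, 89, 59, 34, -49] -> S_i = Random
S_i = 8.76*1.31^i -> [8.76, 11.48, 15.03, 19.69, 25.8]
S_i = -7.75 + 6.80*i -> [-7.75, -0.95, 5.85, 12.65, 19.45]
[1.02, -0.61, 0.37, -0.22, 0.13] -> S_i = 1.02*(-0.60)^i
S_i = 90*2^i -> [90, 180, 360, 720, 1440]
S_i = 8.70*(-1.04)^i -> [8.7, -9.05, 9.41, -9.79, 10.18]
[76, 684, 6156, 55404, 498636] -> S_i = 76*9^i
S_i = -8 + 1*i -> [-8, -7, -6, -5, -4]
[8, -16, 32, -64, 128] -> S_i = 8*-2^i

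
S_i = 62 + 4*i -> [62, 66, 70, 74, 78]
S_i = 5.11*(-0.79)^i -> [5.11, -4.04, 3.19, -2.52, 1.99]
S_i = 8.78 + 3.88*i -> [8.78, 12.66, 16.54, 20.42, 24.3]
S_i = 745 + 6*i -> [745, 751, 757, 763, 769]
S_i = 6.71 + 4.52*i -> [6.71, 11.23, 15.75, 20.27, 24.79]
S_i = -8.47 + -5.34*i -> [-8.47, -13.81, -19.15, -24.49, -29.83]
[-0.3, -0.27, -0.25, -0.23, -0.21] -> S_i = -0.30*0.91^i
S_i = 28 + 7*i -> [28, 35, 42, 49, 56]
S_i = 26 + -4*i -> [26, 22, 18, 14, 10]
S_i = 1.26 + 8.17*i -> [1.26, 9.43, 17.6, 25.77, 33.94]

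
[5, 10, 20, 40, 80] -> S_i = 5*2^i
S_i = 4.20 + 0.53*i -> [4.2, 4.73, 5.26, 5.79, 6.32]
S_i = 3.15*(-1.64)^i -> [3.15, -5.17, 8.47, -13.89, 22.79]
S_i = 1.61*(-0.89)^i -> [1.61, -1.43, 1.28, -1.14, 1.01]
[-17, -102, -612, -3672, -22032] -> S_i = -17*6^i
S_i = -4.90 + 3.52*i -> [-4.9, -1.38, 2.14, 5.66, 9.18]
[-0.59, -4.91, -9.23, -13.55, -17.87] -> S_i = -0.59 + -4.32*i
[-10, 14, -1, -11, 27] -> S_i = Random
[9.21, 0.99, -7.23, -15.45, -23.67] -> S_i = 9.21 + -8.22*i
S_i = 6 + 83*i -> [6, 89, 172, 255, 338]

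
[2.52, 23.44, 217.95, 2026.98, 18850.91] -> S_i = 2.52*9.30^i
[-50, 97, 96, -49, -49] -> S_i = Random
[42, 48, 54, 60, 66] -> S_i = 42 + 6*i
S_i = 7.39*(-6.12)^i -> [7.39, -45.23, 276.79, -1693.94, 10366.93]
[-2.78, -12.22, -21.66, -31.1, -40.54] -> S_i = -2.78 + -9.44*i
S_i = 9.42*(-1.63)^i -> [9.42, -15.35, 25.03, -40.8, 66.5]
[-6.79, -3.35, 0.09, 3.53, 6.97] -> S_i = -6.79 + 3.44*i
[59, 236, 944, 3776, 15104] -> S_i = 59*4^i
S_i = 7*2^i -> [7, 14, 28, 56, 112]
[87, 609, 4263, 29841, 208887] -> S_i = 87*7^i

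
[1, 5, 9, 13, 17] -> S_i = 1 + 4*i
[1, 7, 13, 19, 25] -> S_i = 1 + 6*i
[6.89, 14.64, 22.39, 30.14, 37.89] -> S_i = 6.89 + 7.75*i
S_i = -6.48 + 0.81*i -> [-6.48, -5.67, -4.86, -4.05, -3.24]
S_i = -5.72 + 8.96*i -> [-5.72, 3.24, 12.2, 21.16, 30.12]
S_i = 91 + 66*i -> [91, 157, 223, 289, 355]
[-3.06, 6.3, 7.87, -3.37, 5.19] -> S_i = Random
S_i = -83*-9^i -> [-83, 747, -6723, 60507, -544563]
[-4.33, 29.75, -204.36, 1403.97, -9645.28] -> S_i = -4.33*(-6.87)^i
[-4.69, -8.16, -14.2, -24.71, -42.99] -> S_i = -4.69*1.74^i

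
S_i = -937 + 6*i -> [-937, -931, -925, -919, -913]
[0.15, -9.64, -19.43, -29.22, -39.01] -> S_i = 0.15 + -9.79*i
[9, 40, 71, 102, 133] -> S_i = 9 + 31*i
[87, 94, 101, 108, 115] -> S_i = 87 + 7*i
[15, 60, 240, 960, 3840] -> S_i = 15*4^i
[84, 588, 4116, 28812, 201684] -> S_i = 84*7^i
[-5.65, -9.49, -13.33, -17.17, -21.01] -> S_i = -5.65 + -3.84*i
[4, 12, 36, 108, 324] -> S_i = 4*3^i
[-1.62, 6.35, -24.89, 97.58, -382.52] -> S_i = -1.62*(-3.92)^i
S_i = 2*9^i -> [2, 18, 162, 1458, 13122]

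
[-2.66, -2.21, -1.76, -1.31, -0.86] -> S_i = -2.66 + 0.45*i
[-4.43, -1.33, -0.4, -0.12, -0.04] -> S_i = -4.43*0.30^i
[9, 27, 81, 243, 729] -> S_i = 9*3^i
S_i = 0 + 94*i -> [0, 94, 188, 282, 376]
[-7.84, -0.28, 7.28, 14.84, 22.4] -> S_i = -7.84 + 7.56*i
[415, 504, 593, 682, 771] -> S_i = 415 + 89*i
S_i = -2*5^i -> [-2, -10, -50, -250, -1250]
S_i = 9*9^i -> [9, 81, 729, 6561, 59049]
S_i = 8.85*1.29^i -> [8.85, 11.42, 14.73, 19.0, 24.51]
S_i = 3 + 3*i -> [3, 6, 9, 12, 15]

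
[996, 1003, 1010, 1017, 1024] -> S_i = 996 + 7*i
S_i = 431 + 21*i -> [431, 452, 473, 494, 515]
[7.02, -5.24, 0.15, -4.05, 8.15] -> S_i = Random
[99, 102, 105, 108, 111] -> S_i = 99 + 3*i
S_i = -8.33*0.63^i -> [-8.33, -5.25, -3.31, -2.08, -1.31]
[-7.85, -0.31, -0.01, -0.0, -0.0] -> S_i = -7.85*0.04^i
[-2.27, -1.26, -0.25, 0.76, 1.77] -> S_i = -2.27 + 1.01*i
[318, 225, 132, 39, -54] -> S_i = 318 + -93*i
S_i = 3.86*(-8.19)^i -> [3.86, -31.61, 258.91, -2120.5, 17366.92]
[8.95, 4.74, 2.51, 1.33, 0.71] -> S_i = 8.95*0.53^i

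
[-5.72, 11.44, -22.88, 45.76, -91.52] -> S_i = -5.72*(-2.00)^i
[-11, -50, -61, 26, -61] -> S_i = Random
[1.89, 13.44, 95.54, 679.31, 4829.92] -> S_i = 1.89*7.11^i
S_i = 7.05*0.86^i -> [7.05, 6.06, 5.21, 4.48, 3.86]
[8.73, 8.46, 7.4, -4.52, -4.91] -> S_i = Random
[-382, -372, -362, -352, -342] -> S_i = -382 + 10*i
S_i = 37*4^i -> [37, 148, 592, 2368, 9472]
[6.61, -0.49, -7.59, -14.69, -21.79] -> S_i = 6.61 + -7.10*i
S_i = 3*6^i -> [3, 18, 108, 648, 3888]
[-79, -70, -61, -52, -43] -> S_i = -79 + 9*i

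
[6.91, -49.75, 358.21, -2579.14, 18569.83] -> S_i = 6.91*(-7.20)^i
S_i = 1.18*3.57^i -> [1.18, 4.21, 15.04, 53.69, 191.67]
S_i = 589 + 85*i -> [589, 674, 759, 844, 929]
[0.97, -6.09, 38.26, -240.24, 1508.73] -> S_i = 0.97*(-6.28)^i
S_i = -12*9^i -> [-12, -108, -972, -8748, -78732]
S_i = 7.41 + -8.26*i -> [7.41, -0.85, -9.11, -17.37, -25.63]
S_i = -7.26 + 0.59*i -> [-7.26, -6.67, -6.08, -5.49, -4.9]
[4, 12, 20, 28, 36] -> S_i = 4 + 8*i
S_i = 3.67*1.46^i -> [3.67, 5.36, 7.82, 11.42, 16.68]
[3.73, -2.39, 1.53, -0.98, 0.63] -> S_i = 3.73*(-0.64)^i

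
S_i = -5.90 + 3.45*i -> [-5.9, -2.45, 1.0, 4.45, 7.9]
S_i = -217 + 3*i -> [-217, -214, -211, -208, -205]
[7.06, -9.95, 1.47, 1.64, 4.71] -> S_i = Random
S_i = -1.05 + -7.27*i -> [-1.05, -8.32, -15.59, -22.86, -30.13]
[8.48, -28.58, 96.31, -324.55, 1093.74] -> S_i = 8.48*(-3.37)^i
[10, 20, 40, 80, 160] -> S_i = 10*2^i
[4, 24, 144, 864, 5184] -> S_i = 4*6^i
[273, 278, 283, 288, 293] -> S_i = 273 + 5*i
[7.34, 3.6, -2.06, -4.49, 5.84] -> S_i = Random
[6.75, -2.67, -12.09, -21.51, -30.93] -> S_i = 6.75 + -9.42*i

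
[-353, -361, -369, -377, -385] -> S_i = -353 + -8*i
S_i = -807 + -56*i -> [-807, -863, -919, -975, -1031]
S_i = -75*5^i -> [-75, -375, -1875, -9375, -46875]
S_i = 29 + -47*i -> [29, -18, -65, -112, -159]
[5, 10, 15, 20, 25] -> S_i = 5 + 5*i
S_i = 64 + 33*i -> [64, 97, 130, 163, 196]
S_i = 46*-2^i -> [46, -92, 184, -368, 736]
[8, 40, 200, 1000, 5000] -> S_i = 8*5^i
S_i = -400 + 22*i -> [-400, -378, -356, -334, -312]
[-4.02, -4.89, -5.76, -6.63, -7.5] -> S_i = -4.02 + -0.87*i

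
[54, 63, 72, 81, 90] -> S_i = 54 + 9*i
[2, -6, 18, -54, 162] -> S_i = 2*-3^i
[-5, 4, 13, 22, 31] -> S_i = -5 + 9*i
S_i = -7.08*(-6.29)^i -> [-7.08, 44.53, -280.11, 1761.92, -11082.45]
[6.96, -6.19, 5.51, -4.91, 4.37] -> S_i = 6.96*(-0.89)^i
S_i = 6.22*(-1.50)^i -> [6.22, -9.33, 14.0, -20.99, 31.49]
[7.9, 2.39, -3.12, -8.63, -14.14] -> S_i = 7.90 + -5.51*i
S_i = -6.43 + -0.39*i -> [-6.43, -6.82, -7.21, -7.6, -7.99]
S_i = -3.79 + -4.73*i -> [-3.79, -8.52, -13.25, -17.98, -22.71]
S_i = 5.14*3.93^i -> [5.14, 20.2, 79.39, 311.99, 1226.12]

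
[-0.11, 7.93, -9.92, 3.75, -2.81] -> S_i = Random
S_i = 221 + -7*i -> [221, 214, 207, 200, 193]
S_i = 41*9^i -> [41, 369, 3321, 29889, 269001]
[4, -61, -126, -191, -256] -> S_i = 4 + -65*i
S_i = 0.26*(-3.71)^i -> [0.26, -0.96, 3.58, -13.28, 49.26]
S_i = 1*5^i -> [1, 5, 25, 125, 625]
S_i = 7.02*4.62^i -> [7.02, 32.43, 149.84, 692.25, 3198.2]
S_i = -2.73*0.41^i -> [-2.73, -1.12, -0.46, -0.19, -0.08]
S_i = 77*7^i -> [77, 539, 3773, 26411, 184877]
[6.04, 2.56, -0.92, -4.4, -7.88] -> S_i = 6.04 + -3.48*i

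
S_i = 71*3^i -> [71, 213, 639, 1917, 5751]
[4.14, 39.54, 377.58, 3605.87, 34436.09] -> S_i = 4.14*9.55^i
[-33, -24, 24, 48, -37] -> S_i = Random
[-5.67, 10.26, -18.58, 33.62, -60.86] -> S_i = -5.67*(-1.81)^i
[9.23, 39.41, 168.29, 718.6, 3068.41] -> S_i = 9.23*4.27^i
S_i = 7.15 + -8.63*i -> [7.15, -1.48, -10.11, -18.74, -27.37]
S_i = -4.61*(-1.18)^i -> [-4.61, 5.44, -6.42, 7.57, -8.94]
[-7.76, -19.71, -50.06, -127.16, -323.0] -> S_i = -7.76*2.54^i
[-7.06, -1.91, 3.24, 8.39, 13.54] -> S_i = -7.06 + 5.15*i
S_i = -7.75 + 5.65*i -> [-7.75, -2.1, 3.55, 9.2, 14.85]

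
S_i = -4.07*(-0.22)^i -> [-4.07, 0.9, -0.2, 0.04, -0.01]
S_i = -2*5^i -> [-2, -10, -50, -250, -1250]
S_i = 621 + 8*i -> [621, 629, 637, 645, 653]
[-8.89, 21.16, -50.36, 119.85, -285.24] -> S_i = -8.89*(-2.38)^i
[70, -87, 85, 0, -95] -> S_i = Random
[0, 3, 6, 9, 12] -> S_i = 0 + 3*i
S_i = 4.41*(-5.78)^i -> [4.41, -25.49, 147.33, -851.57, 4922.09]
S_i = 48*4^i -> [48, 192, 768, 3072, 12288]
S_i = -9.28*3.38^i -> [-9.28, -31.37, -106.02, -358.34, -1211.2]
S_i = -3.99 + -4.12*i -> [-3.99, -8.11, -12.23, -16.35, -20.47]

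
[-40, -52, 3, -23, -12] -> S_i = Random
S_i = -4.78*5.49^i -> [-4.78, -26.24, -144.07, -790.94, -4342.27]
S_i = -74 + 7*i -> [-74, -67, -60, -53, -46]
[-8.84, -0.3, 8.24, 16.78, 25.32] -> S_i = -8.84 + 8.54*i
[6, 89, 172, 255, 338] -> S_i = 6 + 83*i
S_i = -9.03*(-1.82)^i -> [-9.03, 16.43, -29.91, 54.44, -99.08]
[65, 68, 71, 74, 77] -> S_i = 65 + 3*i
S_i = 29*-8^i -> [29, -232, 1856, -14848, 118784]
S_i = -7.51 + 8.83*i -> [-7.51, 1.32, 10.15, 18.98, 27.81]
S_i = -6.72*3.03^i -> [-6.72, -20.36, -61.7, -186.94, -566.42]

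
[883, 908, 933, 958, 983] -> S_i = 883 + 25*i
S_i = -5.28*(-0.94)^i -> [-5.28, 4.96, -4.67, 4.39, -4.12]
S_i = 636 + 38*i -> [636, 674, 712, 750, 788]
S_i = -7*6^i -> [-7, -42, -252, -1512, -9072]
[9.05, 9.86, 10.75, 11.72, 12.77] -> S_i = 9.05*1.09^i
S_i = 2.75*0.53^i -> [2.75, 1.46, 0.77, 0.41, 0.22]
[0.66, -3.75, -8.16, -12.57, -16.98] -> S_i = 0.66 + -4.41*i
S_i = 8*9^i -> [8, 72, 648, 5832, 52488]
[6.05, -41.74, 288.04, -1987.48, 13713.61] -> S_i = 6.05*(-6.90)^i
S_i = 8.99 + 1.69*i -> [8.99, 10.68, 12.37, 14.06, 15.75]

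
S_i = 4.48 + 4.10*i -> [4.48, 8.58, 12.68, 16.78, 20.88]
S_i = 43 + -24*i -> [43, 19, -5, -29, -53]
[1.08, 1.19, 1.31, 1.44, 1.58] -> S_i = 1.08*1.10^i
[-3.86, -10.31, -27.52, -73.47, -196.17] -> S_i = -3.86*2.67^i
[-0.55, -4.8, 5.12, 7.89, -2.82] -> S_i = Random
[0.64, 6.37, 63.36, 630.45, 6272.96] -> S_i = 0.64*9.95^i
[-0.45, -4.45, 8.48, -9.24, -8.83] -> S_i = Random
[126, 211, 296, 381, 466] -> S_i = 126 + 85*i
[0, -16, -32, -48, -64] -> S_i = 0 + -16*i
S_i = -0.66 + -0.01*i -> [-0.66, -0.67, -0.68, -0.69, -0.7]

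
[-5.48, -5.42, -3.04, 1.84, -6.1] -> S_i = Random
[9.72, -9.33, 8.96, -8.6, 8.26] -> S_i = 9.72*(-0.96)^i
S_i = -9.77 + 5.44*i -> [-9.77, -4.33, 1.11, 6.55, 11.99]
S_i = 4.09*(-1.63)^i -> [4.09, -6.67, 10.87, -17.71, 28.87]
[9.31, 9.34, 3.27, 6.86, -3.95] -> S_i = Random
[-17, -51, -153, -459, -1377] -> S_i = -17*3^i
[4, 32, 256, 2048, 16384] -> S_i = 4*8^i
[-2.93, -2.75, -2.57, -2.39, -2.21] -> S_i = -2.93 + 0.18*i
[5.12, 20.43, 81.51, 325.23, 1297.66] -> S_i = 5.12*3.99^i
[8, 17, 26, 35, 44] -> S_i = 8 + 9*i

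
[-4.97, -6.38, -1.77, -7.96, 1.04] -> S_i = Random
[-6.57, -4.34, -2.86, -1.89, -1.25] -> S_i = -6.57*0.66^i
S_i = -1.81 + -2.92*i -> [-1.81, -4.73, -7.65, -10.57, -13.49]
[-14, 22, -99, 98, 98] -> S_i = Random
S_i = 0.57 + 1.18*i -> [0.57, 1.75, 2.93, 4.11, 5.29]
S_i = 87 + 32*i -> [87, 119, 151, 183, 215]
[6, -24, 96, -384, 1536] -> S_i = 6*-4^i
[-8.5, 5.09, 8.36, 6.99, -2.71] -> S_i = Random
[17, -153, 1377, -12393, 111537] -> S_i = 17*-9^i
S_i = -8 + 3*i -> [-8, -5, -2, 1, 4]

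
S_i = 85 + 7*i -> [85, 92, 99, 106, 113]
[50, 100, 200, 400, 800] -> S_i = 50*2^i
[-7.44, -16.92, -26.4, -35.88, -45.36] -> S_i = -7.44 + -9.48*i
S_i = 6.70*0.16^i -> [6.7, 1.07, 0.17, 0.03, 0.0]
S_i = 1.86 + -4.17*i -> [1.86, -2.31, -6.48, -10.65, -14.82]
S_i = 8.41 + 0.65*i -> [8.41, 9.06, 9.71, 10.36, 11.01]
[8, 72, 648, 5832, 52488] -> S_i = 8*9^i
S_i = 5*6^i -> [5, 30, 180, 1080, 6480]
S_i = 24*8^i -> [24, 192, 1536, 12288, 98304]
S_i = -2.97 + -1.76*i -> [-2.97, -4.73, -6.49, -8.25, -10.01]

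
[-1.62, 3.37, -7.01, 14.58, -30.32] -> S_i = -1.62*(-2.08)^i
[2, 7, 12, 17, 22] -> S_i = 2 + 5*i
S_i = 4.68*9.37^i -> [4.68, 43.85, 410.89, 3850.03, 36074.82]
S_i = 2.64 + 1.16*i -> [2.64, 3.8, 4.96, 6.12, 7.28]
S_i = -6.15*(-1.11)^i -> [-6.15, 6.83, -7.58, 8.41, -9.34]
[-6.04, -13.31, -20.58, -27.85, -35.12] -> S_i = -6.04 + -7.27*i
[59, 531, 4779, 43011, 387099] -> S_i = 59*9^i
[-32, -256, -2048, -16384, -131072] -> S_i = -32*8^i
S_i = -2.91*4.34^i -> [-2.91, -12.63, -54.81, -237.88, -1032.41]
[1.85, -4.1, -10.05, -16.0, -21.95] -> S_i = 1.85 + -5.95*i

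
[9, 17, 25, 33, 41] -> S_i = 9 + 8*i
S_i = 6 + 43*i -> [6, 49, 92, 135, 178]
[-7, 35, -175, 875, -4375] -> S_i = -7*-5^i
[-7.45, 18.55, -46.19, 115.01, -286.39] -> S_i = -7.45*(-2.49)^i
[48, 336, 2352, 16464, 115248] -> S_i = 48*7^i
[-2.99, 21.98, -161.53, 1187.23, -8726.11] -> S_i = -2.99*(-7.35)^i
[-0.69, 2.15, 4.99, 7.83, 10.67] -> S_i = -0.69 + 2.84*i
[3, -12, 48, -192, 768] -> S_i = 3*-4^i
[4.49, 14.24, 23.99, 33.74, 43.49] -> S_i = 4.49 + 9.75*i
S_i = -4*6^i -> [-4, -24, -144, -864, -5184]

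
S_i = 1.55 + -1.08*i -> [1.55, 0.47, -0.61, -1.69, -2.77]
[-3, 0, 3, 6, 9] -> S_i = -3 + 3*i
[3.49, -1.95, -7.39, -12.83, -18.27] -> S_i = 3.49 + -5.44*i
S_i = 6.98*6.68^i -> [6.98, 46.63, 311.46, 2080.58, 13898.29]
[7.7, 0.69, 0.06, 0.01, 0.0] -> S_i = 7.70*0.09^i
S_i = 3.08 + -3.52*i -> [3.08, -0.44, -3.96, -7.48, -11.0]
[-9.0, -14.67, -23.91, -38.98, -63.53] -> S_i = -9.00*1.63^i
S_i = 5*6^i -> [5, 30, 180, 1080, 6480]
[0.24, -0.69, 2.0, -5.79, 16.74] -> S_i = 0.24*(-2.89)^i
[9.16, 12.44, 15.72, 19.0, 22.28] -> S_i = 9.16 + 3.28*i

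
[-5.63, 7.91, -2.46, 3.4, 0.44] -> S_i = Random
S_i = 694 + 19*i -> [694, 713, 732, 751, 770]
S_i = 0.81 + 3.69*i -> [0.81, 4.5, 8.19, 11.88, 15.57]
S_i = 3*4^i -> [3, 12, 48, 192, 768]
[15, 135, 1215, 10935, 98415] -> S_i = 15*9^i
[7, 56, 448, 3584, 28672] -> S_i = 7*8^i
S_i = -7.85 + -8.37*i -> [-7.85, -16.22, -24.59, -32.96, -41.33]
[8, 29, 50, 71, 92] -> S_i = 8 + 21*i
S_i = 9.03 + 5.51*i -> [9.03, 14.54, 20.05, 25.56, 31.07]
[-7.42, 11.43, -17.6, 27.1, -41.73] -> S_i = -7.42*(-1.54)^i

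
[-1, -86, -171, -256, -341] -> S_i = -1 + -85*i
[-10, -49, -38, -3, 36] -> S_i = Random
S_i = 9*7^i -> [9, 63, 441, 3087, 21609]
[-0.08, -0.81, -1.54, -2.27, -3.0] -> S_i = -0.08 + -0.73*i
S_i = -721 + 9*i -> [-721, -712, -703, -694, -685]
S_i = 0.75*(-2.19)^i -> [0.75, -1.64, 3.6, -7.88, 17.25]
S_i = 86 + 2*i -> [86, 88, 90, 92, 94]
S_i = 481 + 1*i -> [481, 482, 483, 484, 485]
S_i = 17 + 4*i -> [17, 21, 25, 29, 33]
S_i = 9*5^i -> [9, 45, 225, 1125, 5625]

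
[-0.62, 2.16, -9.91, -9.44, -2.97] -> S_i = Random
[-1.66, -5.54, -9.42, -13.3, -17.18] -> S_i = -1.66 + -3.88*i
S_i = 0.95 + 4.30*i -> [0.95, 5.25, 9.55, 13.85, 18.15]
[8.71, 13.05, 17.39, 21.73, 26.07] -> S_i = 8.71 + 4.34*i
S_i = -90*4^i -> [-90, -360, -1440, -5760, -23040]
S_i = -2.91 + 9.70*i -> [-2.91, 6.79, 16.49, 26.19, 35.89]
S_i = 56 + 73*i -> [56, 129, 202, 275, 348]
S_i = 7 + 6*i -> [7, 13, 19, 25, 31]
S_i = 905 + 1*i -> [905, 906, 907, 908, 909]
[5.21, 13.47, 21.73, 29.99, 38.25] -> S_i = 5.21 + 8.26*i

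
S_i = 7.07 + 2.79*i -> [7.07, 9.86, 12.65, 15.44, 18.23]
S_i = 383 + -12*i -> [383, 371, 359, 347, 335]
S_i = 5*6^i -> [5, 30, 180, 1080, 6480]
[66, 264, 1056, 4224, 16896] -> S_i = 66*4^i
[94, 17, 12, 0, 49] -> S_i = Random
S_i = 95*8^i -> [95, 760, 6080, 48640, 389120]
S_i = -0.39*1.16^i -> [-0.39, -0.45, -0.52, -0.61, -0.71]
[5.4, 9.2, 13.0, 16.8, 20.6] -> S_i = 5.40 + 3.80*i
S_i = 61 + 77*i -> [61, 138, 215, 292, 369]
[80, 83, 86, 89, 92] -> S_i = 80 + 3*i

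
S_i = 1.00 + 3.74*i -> [1.0, 4.74, 8.48, 12.22, 15.96]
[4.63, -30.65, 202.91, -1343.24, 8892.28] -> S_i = 4.63*(-6.62)^i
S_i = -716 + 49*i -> [-716, -667, -618, -569, -520]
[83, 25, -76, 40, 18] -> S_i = Random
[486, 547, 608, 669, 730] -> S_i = 486 + 61*i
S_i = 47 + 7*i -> [47, 54, 61, 68, 75]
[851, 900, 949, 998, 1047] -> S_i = 851 + 49*i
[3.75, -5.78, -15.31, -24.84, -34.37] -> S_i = 3.75 + -9.53*i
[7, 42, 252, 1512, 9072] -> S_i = 7*6^i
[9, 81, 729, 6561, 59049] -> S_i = 9*9^i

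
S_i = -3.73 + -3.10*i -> [-3.73, -6.83, -9.93, -13.03, -16.13]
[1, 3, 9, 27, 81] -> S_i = 1*3^i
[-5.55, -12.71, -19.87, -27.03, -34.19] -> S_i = -5.55 + -7.16*i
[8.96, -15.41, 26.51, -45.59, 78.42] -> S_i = 8.96*(-1.72)^i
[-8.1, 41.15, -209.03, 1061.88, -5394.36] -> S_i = -8.10*(-5.08)^i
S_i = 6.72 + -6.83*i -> [6.72, -0.11, -6.94, -13.77, -20.6]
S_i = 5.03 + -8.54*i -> [5.03, -3.51, -12.05, -20.59, -29.13]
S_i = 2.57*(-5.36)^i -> [2.57, -13.78, 73.84, -395.76, 2121.25]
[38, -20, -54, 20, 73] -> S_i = Random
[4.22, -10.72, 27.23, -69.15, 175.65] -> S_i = 4.22*(-2.54)^i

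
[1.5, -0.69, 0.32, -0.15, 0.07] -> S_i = 1.50*(-0.46)^i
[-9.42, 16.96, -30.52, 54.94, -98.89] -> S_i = -9.42*(-1.80)^i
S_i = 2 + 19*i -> [2, 21, 40, 59, 78]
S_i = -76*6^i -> [-76, -456, -2736, -16416, -98496]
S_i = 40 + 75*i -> [40, 115, 190, 265, 340]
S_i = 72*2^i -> [72, 144, 288, 576, 1152]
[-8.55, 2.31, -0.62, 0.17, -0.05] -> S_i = -8.55*(-0.27)^i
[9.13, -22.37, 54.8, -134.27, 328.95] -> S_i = 9.13*(-2.45)^i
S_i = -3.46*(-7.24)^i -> [-3.46, 25.05, -181.36, 1313.08, -9506.71]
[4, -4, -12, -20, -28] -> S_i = 4 + -8*i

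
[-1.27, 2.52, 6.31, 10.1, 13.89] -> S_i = -1.27 + 3.79*i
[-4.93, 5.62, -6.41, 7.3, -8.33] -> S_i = -4.93*(-1.14)^i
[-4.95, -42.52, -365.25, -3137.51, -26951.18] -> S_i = -4.95*8.59^i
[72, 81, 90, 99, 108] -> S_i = 72 + 9*i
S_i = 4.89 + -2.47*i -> [4.89, 2.42, -0.05, -2.52, -4.99]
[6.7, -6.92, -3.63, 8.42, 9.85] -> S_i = Random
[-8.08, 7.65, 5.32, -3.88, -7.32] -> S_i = Random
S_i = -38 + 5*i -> [-38, -33, -28, -23, -18]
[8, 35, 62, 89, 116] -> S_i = 8 + 27*i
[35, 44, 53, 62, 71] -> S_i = 35 + 9*i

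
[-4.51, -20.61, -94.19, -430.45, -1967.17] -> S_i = -4.51*4.57^i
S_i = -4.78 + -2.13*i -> [-4.78, -6.91, -9.04, -11.17, -13.3]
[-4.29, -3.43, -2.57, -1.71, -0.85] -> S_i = -4.29 + 0.86*i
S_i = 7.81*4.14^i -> [7.81, 32.33, 133.86, 554.18, 2294.31]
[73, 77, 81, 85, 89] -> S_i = 73 + 4*i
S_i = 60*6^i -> [60, 360, 2160, 12960, 77760]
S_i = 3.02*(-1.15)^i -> [3.02, -3.47, 3.99, -4.59, 5.28]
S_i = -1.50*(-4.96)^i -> [-1.5, 7.44, -36.9, 183.04, -907.86]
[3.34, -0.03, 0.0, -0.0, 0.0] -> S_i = 3.34*(-0.01)^i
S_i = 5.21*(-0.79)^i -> [5.21, -4.12, 3.25, -2.57, 2.03]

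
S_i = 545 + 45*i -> [545, 590, 635, 680, 725]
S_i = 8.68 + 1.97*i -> [8.68, 10.65, 12.62, 14.59, 16.56]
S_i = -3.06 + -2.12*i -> [-3.06, -5.18, -7.3, -9.42, -11.54]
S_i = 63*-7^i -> [63, -441, 3087, -21609, 151263]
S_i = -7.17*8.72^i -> [-7.17, -62.52, -545.2, -4754.1, -41455.78]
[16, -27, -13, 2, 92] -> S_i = Random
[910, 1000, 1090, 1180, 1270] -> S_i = 910 + 90*i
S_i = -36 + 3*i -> [-36, -33, -30, -27, -24]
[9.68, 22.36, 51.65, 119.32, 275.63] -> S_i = 9.68*2.31^i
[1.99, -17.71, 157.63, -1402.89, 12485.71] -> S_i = 1.99*(-8.90)^i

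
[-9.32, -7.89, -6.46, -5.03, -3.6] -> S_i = -9.32 + 1.43*i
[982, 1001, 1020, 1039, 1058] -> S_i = 982 + 19*i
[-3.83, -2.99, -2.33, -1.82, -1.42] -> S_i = -3.83*0.78^i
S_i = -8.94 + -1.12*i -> [-8.94, -10.06, -11.18, -12.3, -13.42]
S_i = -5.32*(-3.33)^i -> [-5.32, 17.72, -58.99, 196.45, -654.17]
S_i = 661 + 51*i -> [661, 712, 763, 814, 865]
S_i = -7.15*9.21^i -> [-7.15, -65.85, -606.49, -5585.79, -51445.16]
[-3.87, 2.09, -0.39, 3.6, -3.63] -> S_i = Random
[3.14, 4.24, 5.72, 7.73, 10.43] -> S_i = 3.14*1.35^i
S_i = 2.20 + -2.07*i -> [2.2, 0.13, -1.94, -4.01, -6.08]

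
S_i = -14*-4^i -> [-14, 56, -224, 896, -3584]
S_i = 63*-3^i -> [63, -189, 567, -1701, 5103]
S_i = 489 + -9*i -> [489, 480, 471, 462, 453]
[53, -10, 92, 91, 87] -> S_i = Random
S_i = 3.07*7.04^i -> [3.07, 21.61, 152.15, 1071.16, 7541.0]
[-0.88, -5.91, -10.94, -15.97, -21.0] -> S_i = -0.88 + -5.03*i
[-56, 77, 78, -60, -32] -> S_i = Random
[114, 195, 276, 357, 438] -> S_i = 114 + 81*i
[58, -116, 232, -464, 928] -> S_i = 58*-2^i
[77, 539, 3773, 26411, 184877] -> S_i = 77*7^i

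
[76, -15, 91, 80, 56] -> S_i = Random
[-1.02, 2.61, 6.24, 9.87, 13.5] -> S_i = -1.02 + 3.63*i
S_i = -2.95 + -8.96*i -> [-2.95, -11.91, -20.87, -29.83, -38.79]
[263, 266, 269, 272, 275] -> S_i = 263 + 3*i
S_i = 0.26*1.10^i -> [0.26, 0.29, 0.31, 0.35, 0.38]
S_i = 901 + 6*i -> [901, 907, 913, 919, 925]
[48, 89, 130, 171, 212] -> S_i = 48 + 41*i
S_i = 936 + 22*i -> [936, 958, 980, 1002, 1024]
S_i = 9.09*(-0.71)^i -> [9.09, -6.45, 4.58, -3.25, 2.31]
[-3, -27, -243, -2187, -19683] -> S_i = -3*9^i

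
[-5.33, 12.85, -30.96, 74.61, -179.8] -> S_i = -5.33*(-2.41)^i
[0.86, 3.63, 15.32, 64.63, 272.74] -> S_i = 0.86*4.22^i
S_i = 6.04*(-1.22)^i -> [6.04, -7.37, 8.99, -10.97, 13.38]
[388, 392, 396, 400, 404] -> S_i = 388 + 4*i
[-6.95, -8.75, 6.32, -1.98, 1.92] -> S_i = Random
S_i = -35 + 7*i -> [-35, -28, -21, -14, -7]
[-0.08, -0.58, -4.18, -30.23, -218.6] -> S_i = -0.08*7.23^i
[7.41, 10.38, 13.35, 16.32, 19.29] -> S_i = 7.41 + 2.97*i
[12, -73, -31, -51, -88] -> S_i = Random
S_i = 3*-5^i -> [3, -15, 75, -375, 1875]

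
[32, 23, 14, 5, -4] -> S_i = 32 + -9*i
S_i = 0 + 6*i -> [0, 6, 12, 18, 24]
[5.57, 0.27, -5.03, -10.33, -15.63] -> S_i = 5.57 + -5.30*i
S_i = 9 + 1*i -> [9, 10, 11, 12, 13]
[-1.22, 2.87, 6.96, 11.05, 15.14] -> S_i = -1.22 + 4.09*i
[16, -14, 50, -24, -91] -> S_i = Random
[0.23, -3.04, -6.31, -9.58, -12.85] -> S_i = 0.23 + -3.27*i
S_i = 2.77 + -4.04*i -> [2.77, -1.27, -5.31, -9.35, -13.39]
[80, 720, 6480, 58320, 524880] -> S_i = 80*9^i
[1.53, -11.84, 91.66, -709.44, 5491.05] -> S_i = 1.53*(-7.74)^i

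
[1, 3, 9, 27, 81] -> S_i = 1*3^i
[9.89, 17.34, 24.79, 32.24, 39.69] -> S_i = 9.89 + 7.45*i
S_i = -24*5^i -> [-24, -120, -600, -3000, -15000]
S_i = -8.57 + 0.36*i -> [-8.57, -8.21, -7.85, -7.49, -7.13]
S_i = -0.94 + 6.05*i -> [-0.94, 5.11, 11.16, 17.21, 23.26]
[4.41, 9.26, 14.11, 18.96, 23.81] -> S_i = 4.41 + 4.85*i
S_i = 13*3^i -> [13, 39, 117, 351, 1053]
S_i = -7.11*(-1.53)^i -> [-7.11, 10.88, -16.64, 25.47, -38.96]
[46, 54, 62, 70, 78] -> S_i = 46 + 8*i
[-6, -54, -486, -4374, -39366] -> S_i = -6*9^i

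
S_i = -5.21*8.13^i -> [-5.21, -42.36, -344.36, -2799.69, -22761.45]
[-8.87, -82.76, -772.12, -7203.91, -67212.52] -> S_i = -8.87*9.33^i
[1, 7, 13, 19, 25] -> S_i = 1 + 6*i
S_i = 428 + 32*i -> [428, 460, 492, 524, 556]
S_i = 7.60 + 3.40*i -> [7.6, 11.0, 14.4, 17.8, 21.2]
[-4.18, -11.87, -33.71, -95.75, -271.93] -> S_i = -4.18*2.84^i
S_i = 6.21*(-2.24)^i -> [6.21, -13.91, 31.16, -69.8, 156.34]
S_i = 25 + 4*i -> [25, 29, 33, 37, 41]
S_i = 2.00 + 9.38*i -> [2.0, 11.38, 20.76, 30.14, 39.52]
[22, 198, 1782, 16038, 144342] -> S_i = 22*9^i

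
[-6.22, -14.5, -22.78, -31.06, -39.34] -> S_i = -6.22 + -8.28*i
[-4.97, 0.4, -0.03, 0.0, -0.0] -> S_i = -4.97*(-0.08)^i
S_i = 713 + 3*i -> [713, 716, 719, 722, 725]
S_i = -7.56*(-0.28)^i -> [-7.56, 2.12, -0.59, 0.17, -0.05]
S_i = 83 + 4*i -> [83, 87, 91, 95, 99]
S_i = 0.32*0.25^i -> [0.32, 0.08, 0.02, 0.0, 0.0]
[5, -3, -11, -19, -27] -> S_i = 5 + -8*i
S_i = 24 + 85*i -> [24, 109, 194, 279, 364]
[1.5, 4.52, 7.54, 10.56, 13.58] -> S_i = 1.50 + 3.02*i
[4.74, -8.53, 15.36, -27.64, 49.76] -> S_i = 4.74*(-1.80)^i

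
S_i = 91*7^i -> [91, 637, 4459, 31213, 218491]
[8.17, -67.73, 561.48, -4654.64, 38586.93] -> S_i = 8.17*(-8.29)^i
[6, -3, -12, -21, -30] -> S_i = 6 + -9*i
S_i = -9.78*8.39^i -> [-9.78, -82.05, -688.43, -5775.97, -48460.37]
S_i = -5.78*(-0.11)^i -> [-5.78, 0.64, -0.07, 0.01, -0.0]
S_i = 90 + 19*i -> [90, 109, 128, 147, 166]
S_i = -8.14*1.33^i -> [-8.14, -10.83, -14.4, -19.15, -25.47]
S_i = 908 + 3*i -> [908, 911, 914, 917, 920]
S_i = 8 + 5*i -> [8, 13, 18, 23, 28]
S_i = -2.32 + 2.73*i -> [-2.32, 0.41, 3.14, 5.87, 8.6]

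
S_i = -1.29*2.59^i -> [-1.29, -3.34, -8.65, -22.41, -58.05]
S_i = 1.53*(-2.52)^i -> [1.53, -3.86, 9.72, -24.48, 61.7]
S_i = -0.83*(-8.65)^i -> [-0.83, 7.18, -62.1, 537.19, -4646.68]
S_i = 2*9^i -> [2, 18, 162, 1458, 13122]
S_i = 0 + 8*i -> [0, 8, 16, 24, 32]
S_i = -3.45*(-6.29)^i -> [-3.45, 21.7, -136.5, 858.56, -5400.35]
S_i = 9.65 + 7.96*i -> [9.65, 17.61, 25.57, 33.53, 41.49]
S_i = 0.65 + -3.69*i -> [0.65, -3.04, -6.73, -10.42, -14.11]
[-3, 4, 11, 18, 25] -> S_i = -3 + 7*i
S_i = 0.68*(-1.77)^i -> [0.68, -1.2, 2.13, -3.77, 6.67]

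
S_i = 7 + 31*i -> [7, 38, 69, 100, 131]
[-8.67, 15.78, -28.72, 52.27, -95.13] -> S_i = -8.67*(-1.82)^i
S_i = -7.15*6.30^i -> [-7.15, -45.04, -283.78, -1787.84, -11263.37]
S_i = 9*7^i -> [9, 63, 441, 3087, 21609]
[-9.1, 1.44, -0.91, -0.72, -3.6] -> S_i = Random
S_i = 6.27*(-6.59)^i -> [6.27, -41.32, 272.29, -1794.42, 11825.22]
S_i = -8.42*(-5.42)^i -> [-8.42, 45.64, -247.35, 1340.63, -7266.23]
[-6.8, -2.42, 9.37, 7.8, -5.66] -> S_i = Random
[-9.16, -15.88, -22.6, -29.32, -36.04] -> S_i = -9.16 + -6.72*i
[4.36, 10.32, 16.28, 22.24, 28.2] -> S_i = 4.36 + 5.96*i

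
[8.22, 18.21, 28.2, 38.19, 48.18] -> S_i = 8.22 + 9.99*i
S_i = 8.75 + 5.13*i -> [8.75, 13.88, 19.01, 24.14, 29.27]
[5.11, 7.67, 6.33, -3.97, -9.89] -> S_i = Random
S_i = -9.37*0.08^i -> [-9.37, -0.75, -0.06, -0.0, -0.0]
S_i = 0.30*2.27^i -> [0.3, 0.68, 1.55, 3.51, 7.97]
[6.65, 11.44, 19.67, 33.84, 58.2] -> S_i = 6.65*1.72^i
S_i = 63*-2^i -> [63, -126, 252, -504, 1008]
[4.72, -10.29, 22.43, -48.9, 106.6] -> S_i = 4.72*(-2.18)^i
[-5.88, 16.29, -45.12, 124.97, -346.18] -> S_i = -5.88*(-2.77)^i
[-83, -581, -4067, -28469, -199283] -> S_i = -83*7^i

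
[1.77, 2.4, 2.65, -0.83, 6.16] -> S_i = Random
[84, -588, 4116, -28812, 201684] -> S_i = 84*-7^i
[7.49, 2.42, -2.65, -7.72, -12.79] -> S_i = 7.49 + -5.07*i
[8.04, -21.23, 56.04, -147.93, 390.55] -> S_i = 8.04*(-2.64)^i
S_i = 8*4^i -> [8, 32, 128, 512, 2048]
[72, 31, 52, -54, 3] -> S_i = Random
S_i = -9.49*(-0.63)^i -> [-9.49, 5.98, -3.77, 2.37, -1.49]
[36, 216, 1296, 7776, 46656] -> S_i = 36*6^i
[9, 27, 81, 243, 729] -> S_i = 9*3^i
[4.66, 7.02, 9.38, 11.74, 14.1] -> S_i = 4.66 + 2.36*i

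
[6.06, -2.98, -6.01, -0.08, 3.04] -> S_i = Random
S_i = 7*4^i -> [7, 28, 112, 448, 1792]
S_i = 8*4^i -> [8, 32, 128, 512, 2048]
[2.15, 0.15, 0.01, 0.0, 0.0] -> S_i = 2.15*0.07^i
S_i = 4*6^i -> [4, 24, 144, 864, 5184]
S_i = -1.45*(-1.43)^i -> [-1.45, 2.07, -2.97, 4.24, -6.06]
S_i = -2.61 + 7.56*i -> [-2.61, 4.95, 12.51, 20.07, 27.63]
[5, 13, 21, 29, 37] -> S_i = 5 + 8*i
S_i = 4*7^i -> [4, 28, 196, 1372, 9604]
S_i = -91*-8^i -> [-91, 728, -5824, 46592, -372736]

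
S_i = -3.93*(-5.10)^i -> [-3.93, 20.04, -102.22, 521.32, -2658.72]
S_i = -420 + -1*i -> [-420, -421, -422, -423, -424]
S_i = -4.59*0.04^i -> [-4.59, -0.18, -0.01, -0.0, -0.0]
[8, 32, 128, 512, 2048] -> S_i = 8*4^i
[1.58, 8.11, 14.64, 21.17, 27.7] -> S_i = 1.58 + 6.53*i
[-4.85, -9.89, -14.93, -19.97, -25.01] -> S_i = -4.85 + -5.04*i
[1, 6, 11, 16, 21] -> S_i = 1 + 5*i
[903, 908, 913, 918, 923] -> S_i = 903 + 5*i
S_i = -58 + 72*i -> [-58, 14, 86, 158, 230]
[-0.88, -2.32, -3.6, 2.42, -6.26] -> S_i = Random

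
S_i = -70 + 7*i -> [-70, -63, -56, -49, -42]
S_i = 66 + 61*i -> [66, 127, 188, 249, 310]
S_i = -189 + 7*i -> [-189, -182, -175, -168, -161]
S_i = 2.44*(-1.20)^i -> [2.44, -2.93, 3.51, -4.22, 5.06]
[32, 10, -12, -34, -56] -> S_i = 32 + -22*i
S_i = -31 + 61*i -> [-31, 30, 91, 152, 213]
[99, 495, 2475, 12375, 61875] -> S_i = 99*5^i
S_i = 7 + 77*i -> [7, 84, 161, 238, 315]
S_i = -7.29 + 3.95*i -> [-7.29, -3.34, 0.61, 4.56, 8.51]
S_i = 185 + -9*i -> [185, 176, 167, 158, 149]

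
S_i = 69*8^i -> [69, 552, 4416, 35328, 282624]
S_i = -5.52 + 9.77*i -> [-5.52, 4.25, 14.02, 23.79, 33.56]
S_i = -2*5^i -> [-2, -10, -50, -250, -1250]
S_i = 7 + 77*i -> [7, 84, 161, 238, 315]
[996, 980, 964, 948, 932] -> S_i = 996 + -16*i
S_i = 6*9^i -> [6, 54, 486, 4374, 39366]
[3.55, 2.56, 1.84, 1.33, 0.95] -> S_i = 3.55*0.72^i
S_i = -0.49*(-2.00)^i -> [-0.49, 0.98, -1.96, 3.92, -7.84]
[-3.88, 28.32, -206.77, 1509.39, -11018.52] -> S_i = -3.88*(-7.30)^i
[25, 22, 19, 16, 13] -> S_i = 25 + -3*i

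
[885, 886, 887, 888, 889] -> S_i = 885 + 1*i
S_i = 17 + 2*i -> [17, 19, 21, 23, 25]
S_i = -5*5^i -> [-5, -25, -125, -625, -3125]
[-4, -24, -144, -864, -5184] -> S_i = -4*6^i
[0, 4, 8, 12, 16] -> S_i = 0 + 4*i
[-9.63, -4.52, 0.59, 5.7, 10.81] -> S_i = -9.63 + 5.11*i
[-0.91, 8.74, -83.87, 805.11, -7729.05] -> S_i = -0.91*(-9.60)^i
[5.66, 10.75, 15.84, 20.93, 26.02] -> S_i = 5.66 + 5.09*i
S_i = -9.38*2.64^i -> [-9.38, -24.76, -65.37, -172.59, -455.64]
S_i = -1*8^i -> [-1, -8, -64, -512, -4096]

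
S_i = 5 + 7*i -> [5, 12, 19, 26, 33]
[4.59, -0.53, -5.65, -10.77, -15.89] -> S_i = 4.59 + -5.12*i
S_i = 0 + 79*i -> [0, 79, 158, 237, 316]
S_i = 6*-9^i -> [6, -54, 486, -4374, 39366]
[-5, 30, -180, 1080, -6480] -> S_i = -5*-6^i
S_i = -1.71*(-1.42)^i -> [-1.71, 2.43, -3.45, 4.9, -6.95]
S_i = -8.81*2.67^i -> [-8.81, -23.52, -62.81, -167.69, -447.73]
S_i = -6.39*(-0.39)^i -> [-6.39, 2.49, -0.97, 0.38, -0.15]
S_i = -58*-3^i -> [-58, 174, -522, 1566, -4698]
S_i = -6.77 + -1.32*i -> [-6.77, -8.09, -9.41, -10.73, -12.05]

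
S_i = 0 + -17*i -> [0, -17, -34, -51, -68]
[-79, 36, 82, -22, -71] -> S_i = Random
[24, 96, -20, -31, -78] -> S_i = Random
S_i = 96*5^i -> [96, 480, 2400, 12000, 60000]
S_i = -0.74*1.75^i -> [-0.74, -1.3, -2.27, -3.97, -6.94]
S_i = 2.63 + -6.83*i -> [2.63, -4.2, -11.03, -17.86, -24.69]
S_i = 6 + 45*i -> [6, 51, 96, 141, 186]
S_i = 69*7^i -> [69, 483, 3381, 23667, 165669]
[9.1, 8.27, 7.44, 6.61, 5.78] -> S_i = 9.10 + -0.83*i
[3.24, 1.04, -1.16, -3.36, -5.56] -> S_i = 3.24 + -2.20*i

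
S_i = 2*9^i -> [2, 18, 162, 1458, 13122]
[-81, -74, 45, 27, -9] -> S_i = Random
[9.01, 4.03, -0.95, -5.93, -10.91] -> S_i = 9.01 + -4.98*i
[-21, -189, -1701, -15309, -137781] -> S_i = -21*9^i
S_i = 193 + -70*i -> [193, 123, 53, -17, -87]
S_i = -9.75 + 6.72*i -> [-9.75, -3.03, 3.69, 10.41, 17.13]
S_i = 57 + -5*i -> [57, 52, 47, 42, 37]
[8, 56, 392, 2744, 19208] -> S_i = 8*7^i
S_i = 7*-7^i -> [7, -49, 343, -2401, 16807]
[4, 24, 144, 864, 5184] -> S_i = 4*6^i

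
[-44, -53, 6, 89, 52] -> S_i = Random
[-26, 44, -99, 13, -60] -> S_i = Random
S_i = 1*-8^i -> [1, -8, 64, -512, 4096]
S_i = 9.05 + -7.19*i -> [9.05, 1.86, -5.33, -12.52, -19.71]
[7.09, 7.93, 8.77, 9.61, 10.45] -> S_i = 7.09 + 0.84*i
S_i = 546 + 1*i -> [546, 547, 548, 549, 550]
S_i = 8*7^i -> [8, 56, 392, 2744, 19208]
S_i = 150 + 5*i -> [150, 155, 160, 165, 170]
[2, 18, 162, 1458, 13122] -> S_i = 2*9^i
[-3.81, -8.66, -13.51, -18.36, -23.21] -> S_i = -3.81 + -4.85*i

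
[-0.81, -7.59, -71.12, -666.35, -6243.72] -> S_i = -0.81*9.37^i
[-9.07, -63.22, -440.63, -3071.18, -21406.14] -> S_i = -9.07*6.97^i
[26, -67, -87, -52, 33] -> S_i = Random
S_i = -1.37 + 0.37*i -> [-1.37, -1.0, -0.63, -0.26, 0.11]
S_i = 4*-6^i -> [4, -24, 144, -864, 5184]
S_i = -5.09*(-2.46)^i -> [-5.09, 12.52, -30.8, 75.77, -186.41]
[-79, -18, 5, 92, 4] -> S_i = Random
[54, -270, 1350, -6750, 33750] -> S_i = 54*-5^i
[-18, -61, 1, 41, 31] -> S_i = Random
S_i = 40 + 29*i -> [40, 69, 98, 127, 156]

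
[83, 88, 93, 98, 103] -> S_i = 83 + 5*i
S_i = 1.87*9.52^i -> [1.87, 17.8, 169.48, 1613.44, 15359.94]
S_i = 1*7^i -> [1, 7, 49, 343, 2401]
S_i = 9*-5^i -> [9, -45, 225, -1125, 5625]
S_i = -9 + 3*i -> [-9, -6, -3, 0, 3]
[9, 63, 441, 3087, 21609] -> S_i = 9*7^i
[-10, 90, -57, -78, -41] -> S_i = Random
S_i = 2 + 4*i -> [2, 6, 10, 14, 18]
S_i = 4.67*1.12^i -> [4.67, 5.23, 5.86, 6.56, 7.35]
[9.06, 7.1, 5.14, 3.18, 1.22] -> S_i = 9.06 + -1.96*i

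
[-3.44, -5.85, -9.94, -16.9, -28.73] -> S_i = -3.44*1.70^i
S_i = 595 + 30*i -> [595, 625, 655, 685, 715]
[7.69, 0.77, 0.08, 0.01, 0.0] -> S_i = 7.69*0.10^i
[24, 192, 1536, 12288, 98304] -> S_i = 24*8^i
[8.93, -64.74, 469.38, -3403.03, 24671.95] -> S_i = 8.93*(-7.25)^i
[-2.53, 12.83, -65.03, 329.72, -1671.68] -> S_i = -2.53*(-5.07)^i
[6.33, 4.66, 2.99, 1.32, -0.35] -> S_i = 6.33 + -1.67*i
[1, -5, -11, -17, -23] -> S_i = 1 + -6*i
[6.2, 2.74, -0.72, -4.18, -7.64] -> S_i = 6.20 + -3.46*i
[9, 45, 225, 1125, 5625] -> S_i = 9*5^i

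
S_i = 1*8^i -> [1, 8, 64, 512, 4096]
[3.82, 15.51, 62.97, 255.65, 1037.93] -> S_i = 3.82*4.06^i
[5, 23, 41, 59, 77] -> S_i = 5 + 18*i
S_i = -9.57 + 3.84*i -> [-9.57, -5.73, -1.89, 1.95, 5.79]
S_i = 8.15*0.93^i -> [8.15, 7.58, 7.05, 6.56, 6.1]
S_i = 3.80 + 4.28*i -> [3.8, 8.08, 12.36, 16.64, 20.92]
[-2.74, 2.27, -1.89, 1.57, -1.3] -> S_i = -2.74*(-0.83)^i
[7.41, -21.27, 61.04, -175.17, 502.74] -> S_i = 7.41*(-2.87)^i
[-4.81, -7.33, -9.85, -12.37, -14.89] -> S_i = -4.81 + -2.52*i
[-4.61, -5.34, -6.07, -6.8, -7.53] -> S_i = -4.61 + -0.73*i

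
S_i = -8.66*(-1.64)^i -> [-8.66, 14.2, -23.29, 38.2, -62.65]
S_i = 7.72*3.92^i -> [7.72, 30.26, 118.63, 465.02, 1822.89]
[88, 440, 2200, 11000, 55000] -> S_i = 88*5^i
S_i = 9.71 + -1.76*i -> [9.71, 7.95, 6.19, 4.43, 2.67]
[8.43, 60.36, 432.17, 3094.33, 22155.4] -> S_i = 8.43*7.16^i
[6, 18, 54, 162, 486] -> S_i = 6*3^i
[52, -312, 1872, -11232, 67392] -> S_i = 52*-6^i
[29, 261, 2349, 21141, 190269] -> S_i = 29*9^i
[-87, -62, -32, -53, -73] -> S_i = Random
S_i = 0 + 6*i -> [0, 6, 12, 18, 24]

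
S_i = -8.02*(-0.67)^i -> [-8.02, 5.37, -3.6, 2.41, -1.62]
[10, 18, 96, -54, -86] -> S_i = Random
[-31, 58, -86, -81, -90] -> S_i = Random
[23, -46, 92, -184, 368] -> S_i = 23*-2^i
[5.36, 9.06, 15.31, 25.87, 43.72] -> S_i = 5.36*1.69^i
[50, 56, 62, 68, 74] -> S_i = 50 + 6*i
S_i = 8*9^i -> [8, 72, 648, 5832, 52488]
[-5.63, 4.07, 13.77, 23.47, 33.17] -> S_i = -5.63 + 9.70*i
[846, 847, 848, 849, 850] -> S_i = 846 + 1*i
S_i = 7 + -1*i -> [7, 6, 5, 4, 3]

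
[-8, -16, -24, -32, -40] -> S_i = -8 + -8*i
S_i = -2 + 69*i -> [-2, 67, 136, 205, 274]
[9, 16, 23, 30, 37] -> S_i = 9 + 7*i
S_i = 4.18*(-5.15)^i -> [4.18, -21.53, 110.86, -570.95, 2940.39]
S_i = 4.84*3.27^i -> [4.84, 15.83, 51.75, 169.23, 553.4]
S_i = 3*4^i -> [3, 12, 48, 192, 768]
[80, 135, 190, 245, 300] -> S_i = 80 + 55*i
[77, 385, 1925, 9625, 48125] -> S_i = 77*5^i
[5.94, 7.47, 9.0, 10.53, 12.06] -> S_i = 5.94 + 1.53*i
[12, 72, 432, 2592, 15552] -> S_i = 12*6^i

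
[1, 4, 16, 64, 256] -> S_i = 1*4^i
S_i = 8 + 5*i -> [8, 13, 18, 23, 28]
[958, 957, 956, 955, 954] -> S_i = 958 + -1*i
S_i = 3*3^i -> [3, 9, 27, 81, 243]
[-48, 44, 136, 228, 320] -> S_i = -48 + 92*i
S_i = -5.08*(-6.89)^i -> [-5.08, 35.0, -241.16, 1661.58, -11448.29]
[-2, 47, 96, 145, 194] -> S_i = -2 + 49*i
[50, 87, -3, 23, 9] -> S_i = Random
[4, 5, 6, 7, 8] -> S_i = 4 + 1*i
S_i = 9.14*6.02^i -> [9.14, 55.02, 331.24, 1994.05, 12004.17]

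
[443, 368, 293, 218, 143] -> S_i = 443 + -75*i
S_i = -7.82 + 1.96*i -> [-7.82, -5.86, -3.9, -1.94, 0.02]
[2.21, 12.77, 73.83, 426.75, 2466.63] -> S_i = 2.21*5.78^i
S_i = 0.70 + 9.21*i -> [0.7, 9.91, 19.12, 28.33, 37.54]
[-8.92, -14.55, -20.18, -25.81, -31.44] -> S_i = -8.92 + -5.63*i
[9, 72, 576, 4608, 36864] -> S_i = 9*8^i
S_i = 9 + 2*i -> [9, 11, 13, 15, 17]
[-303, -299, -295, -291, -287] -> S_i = -303 + 4*i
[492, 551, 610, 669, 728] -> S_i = 492 + 59*i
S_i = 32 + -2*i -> [32, 30, 28, 26, 24]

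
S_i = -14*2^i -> [-14, -28, -56, -112, -224]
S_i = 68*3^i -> [68, 204, 612, 1836, 5508]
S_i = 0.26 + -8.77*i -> [0.26, -8.51, -17.28, -26.05, -34.82]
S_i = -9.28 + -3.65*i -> [-9.28, -12.93, -16.58, -20.23, -23.88]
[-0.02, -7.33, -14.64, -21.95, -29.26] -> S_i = -0.02 + -7.31*i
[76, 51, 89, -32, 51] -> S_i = Random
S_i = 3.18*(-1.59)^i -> [3.18, -5.06, 8.04, -12.78, 20.32]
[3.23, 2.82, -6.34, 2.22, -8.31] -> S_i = Random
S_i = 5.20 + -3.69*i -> [5.2, 1.51, -2.18, -5.87, -9.56]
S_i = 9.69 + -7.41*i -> [9.69, 2.28, -5.13, -12.54, -19.95]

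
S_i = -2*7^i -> [-2, -14, -98, -686, -4802]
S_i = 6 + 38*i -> [6, 44, 82, 120, 158]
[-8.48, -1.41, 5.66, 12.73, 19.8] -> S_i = -8.48 + 7.07*i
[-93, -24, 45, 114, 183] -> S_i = -93 + 69*i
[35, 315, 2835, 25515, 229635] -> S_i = 35*9^i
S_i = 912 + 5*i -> [912, 917, 922, 927, 932]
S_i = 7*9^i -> [7, 63, 567, 5103, 45927]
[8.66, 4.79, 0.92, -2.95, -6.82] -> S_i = 8.66 + -3.87*i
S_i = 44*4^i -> [44, 176, 704, 2816, 11264]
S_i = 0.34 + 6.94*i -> [0.34, 7.28, 14.22, 21.16, 28.1]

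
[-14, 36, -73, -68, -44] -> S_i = Random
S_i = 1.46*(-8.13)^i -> [1.46, -11.87, 96.5, -784.56, 6378.45]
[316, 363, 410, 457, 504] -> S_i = 316 + 47*i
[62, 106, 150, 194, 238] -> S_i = 62 + 44*i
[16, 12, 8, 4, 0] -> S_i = 16 + -4*i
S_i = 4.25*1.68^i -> [4.25, 7.14, 12.0, 20.15, 33.86]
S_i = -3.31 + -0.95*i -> [-3.31, -4.26, -5.21, -6.16, -7.11]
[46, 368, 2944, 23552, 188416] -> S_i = 46*8^i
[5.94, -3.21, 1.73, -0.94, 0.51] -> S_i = 5.94*(-0.54)^i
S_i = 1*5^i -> [1, 5, 25, 125, 625]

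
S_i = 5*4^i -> [5, 20, 80, 320, 1280]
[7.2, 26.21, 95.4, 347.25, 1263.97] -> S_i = 7.20*3.64^i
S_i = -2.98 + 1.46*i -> [-2.98, -1.52, -0.06, 1.4, 2.86]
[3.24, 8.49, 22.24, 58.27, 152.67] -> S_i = 3.24*2.62^i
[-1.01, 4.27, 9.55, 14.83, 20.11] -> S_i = -1.01 + 5.28*i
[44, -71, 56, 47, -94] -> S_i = Random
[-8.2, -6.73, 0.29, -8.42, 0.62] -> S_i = Random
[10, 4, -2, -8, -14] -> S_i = 10 + -6*i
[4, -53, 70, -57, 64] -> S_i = Random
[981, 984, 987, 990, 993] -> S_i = 981 + 3*i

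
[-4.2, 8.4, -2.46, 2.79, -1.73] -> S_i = Random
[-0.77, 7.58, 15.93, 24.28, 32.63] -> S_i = -0.77 + 8.35*i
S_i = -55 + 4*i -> [-55, -51, -47, -43, -39]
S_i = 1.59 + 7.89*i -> [1.59, 9.48, 17.37, 25.26, 33.15]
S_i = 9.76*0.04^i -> [9.76, 0.39, 0.02, 0.0, 0.0]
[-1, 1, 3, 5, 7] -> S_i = -1 + 2*i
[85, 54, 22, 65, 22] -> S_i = Random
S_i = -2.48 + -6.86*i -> [-2.48, -9.34, -16.2, -23.06, -29.92]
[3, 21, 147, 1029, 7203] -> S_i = 3*7^i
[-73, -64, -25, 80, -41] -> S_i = Random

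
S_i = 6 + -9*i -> [6, -3, -12, -21, -30]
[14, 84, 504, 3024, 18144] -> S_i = 14*6^i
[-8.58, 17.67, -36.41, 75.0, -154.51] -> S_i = -8.58*(-2.06)^i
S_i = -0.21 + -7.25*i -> [-0.21, -7.46, -14.71, -21.96, -29.21]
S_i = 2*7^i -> [2, 14, 98, 686, 4802]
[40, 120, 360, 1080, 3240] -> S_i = 40*3^i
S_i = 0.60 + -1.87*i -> [0.6, -1.27, -3.14, -5.01, -6.88]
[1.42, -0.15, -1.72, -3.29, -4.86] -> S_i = 1.42 + -1.57*i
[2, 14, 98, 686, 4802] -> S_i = 2*7^i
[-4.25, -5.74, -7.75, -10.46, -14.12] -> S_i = -4.25*1.35^i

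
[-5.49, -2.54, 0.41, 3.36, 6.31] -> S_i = -5.49 + 2.95*i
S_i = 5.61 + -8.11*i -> [5.61, -2.5, -10.61, -18.72, -26.83]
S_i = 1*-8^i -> [1, -8, 64, -512, 4096]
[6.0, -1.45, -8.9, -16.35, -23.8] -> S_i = 6.00 + -7.45*i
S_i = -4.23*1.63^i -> [-4.23, -6.89, -11.24, -18.32, -29.86]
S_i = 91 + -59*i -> [91, 32, -27, -86, -145]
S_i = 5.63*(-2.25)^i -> [5.63, -12.67, 28.5, -64.13, 144.29]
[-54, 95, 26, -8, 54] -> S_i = Random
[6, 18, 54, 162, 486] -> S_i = 6*3^i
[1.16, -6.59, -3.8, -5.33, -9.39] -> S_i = Random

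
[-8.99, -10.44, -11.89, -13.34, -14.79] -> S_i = -8.99 + -1.45*i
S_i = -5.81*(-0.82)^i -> [-5.81, 4.76, -3.91, 3.2, -2.63]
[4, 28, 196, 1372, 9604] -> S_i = 4*7^i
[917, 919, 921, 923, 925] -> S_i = 917 + 2*i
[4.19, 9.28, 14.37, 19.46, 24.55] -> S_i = 4.19 + 5.09*i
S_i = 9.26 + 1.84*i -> [9.26, 11.1, 12.94, 14.78, 16.62]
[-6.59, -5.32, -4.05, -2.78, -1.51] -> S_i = -6.59 + 1.27*i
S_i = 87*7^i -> [87, 609, 4263, 29841, 208887]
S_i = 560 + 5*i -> [560, 565, 570, 575, 580]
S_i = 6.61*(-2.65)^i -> [6.61, -17.52, 46.42, -123.01, 325.98]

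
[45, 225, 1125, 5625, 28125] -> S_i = 45*5^i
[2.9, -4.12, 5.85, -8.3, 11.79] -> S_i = 2.90*(-1.42)^i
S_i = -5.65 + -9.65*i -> [-5.65, -15.3, -24.95, -34.6, -44.25]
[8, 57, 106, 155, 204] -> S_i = 8 + 49*i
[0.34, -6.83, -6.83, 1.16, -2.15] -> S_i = Random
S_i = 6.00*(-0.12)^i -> [6.0, -0.72, 0.09, -0.01, 0.0]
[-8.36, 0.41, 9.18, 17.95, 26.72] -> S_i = -8.36 + 8.77*i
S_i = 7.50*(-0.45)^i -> [7.5, -3.38, 1.52, -0.68, 0.31]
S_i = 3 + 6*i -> [3, 9, 15, 21, 27]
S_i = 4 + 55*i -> [4, 59, 114, 169, 224]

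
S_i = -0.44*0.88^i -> [-0.44, -0.39, -0.34, -0.3, -0.26]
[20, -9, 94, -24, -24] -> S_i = Random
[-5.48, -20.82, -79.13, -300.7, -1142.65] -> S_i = -5.48*3.80^i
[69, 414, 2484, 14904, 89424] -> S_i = 69*6^i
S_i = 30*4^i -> [30, 120, 480, 1920, 7680]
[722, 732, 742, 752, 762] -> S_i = 722 + 10*i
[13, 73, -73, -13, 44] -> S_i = Random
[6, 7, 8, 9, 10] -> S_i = 6 + 1*i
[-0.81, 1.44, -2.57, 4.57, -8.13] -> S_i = -0.81*(-1.78)^i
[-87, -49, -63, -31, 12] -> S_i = Random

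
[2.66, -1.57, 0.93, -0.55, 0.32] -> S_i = 2.66*(-0.59)^i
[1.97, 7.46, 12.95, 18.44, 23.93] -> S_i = 1.97 + 5.49*i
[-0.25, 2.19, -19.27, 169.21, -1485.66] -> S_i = -0.25*(-8.78)^i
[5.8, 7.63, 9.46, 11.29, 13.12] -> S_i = 5.80 + 1.83*i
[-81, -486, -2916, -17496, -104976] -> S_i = -81*6^i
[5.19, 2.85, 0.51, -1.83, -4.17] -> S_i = 5.19 + -2.34*i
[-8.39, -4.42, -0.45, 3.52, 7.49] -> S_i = -8.39 + 3.97*i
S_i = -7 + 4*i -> [-7, -3, 1, 5, 9]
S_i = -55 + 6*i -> [-55, -49, -43, -37, -31]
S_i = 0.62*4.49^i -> [0.62, 2.78, 12.5, 56.12, 251.99]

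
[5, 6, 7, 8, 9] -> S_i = 5 + 1*i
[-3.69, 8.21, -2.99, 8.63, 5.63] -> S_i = Random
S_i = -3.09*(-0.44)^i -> [-3.09, 1.36, -0.6, 0.26, -0.12]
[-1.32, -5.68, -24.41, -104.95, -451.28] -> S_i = -1.32*4.30^i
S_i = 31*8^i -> [31, 248, 1984, 15872, 126976]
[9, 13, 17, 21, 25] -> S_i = 9 + 4*i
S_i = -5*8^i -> [-5, -40, -320, -2560, -20480]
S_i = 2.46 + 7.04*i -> [2.46, 9.5, 16.54, 23.58, 30.62]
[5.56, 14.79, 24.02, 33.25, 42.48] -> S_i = 5.56 + 9.23*i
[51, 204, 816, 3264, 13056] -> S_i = 51*4^i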